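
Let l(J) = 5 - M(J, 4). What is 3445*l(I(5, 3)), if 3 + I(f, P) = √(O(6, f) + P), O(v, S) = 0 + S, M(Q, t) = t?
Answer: 3445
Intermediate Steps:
O(v, S) = S
I(f, P) = -3 + √(P + f) (I(f, P) = -3 + √(f + P) = -3 + √(P + f))
l(J) = 1 (l(J) = 5 - 1*4 = 5 - 4 = 1)
3445*l(I(5, 3)) = 3445*1 = 3445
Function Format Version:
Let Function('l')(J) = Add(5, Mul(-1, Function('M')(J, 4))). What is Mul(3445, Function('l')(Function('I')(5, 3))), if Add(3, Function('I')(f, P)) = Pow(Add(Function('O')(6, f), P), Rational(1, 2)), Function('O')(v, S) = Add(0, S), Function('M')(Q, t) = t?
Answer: 3445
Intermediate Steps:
Function('O')(v, S) = S
Function('I')(f, P) = Add(-3, Pow(Add(P, f), Rational(1, 2))) (Function('I')(f, P) = Add(-3, Pow(Add(f, P), Rational(1, 2))) = Add(-3, Pow(Add(P, f), Rational(1, 2))))
Function('l')(J) = 1 (Function('l')(J) = Add(5, Mul(-1, 4)) = Add(5, -4) = 1)
Mul(3445, Function('l')(Function('I')(5, 3))) = Mul(3445, 1) = 3445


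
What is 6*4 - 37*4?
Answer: -124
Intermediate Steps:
6*4 - 37*4 = 24 - 148 = -124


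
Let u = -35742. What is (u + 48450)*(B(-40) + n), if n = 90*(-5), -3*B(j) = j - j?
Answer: -5718600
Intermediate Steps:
B(j) = 0 (B(j) = -(j - j)/3 = -⅓*0 = 0)
n = -450
(u + 48450)*(B(-40) + n) = (-35742 + 48450)*(0 - 450) = 12708*(-450) = -5718600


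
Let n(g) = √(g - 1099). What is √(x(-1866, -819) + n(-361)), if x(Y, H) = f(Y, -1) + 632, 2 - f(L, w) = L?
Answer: √(2500 + 2*I*√365) ≈ 50.001 + 0.3821*I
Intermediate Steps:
f(L, w) = 2 - L
x(Y, H) = 634 - Y (x(Y, H) = (2 - Y) + 632 = 634 - Y)
n(g) = √(-1099 + g)
√(x(-1866, -819) + n(-361)) = √((634 - 1*(-1866)) + √(-1099 - 361)) = √((634 + 1866) + √(-1460)) = √(2500 + 2*I*√365)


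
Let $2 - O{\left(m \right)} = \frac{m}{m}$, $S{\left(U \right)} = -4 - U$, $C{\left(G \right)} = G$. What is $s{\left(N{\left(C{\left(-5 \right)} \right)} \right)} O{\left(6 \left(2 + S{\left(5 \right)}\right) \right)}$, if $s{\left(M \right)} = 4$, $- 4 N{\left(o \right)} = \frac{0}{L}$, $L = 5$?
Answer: $4$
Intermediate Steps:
$N{\left(o \right)} = 0$ ($N{\left(o \right)} = - \frac{0 \cdot \frac{1}{5}}{4} = \left(- \frac{1}{4}\right) 0 = 0$)
$O{\left(m \right)} = 1$ ($O{\left(m \right)} = 2 - \frac{m}{m} = 2 - 1 = 1$)
$s{\left(N{\left(C{\left(-5 \right)} \right)} \right)} O{\left(6 \left(2 + S{\left(5 \right)}\right) \right)} = 4 \cdot 1 = 4$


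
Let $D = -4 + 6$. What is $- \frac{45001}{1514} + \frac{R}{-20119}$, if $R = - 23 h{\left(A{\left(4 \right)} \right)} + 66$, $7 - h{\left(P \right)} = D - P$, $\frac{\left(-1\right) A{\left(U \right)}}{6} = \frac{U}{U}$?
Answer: $- \frac{905509865}{30460166} \approx -29.728$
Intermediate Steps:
$A{\left(U \right)} = -6$ ($A{\left(U \right)} = - 6 \frac{U}{U} = \left(-6\right) 1 = -6$)
$D = 2$
$h{\left(P \right)} = 5 + P$ ($h{\left(P \right)} = 7 - \left(2 - P\right) = 7 + \left(-2 + P\right) = 5 + P$)
$R = 89$ ($R = - 23 \left(5 - 6\right) + 66 = \left(-23\right) \left(-1\right) + 66 = 23 + 66 = 89$)
$- \frac{45001}{1514} + \frac{R}{-20119} = - \frac{45001}{1514} + \frac{89}{-20119} = \left(-45001\right) \frac{1}{1514} + 89 \left(- \frac{1}{20119}\right) = - \frac{45001}{1514} - \frac{89}{20119} = - \frac{905509865}{30460166}$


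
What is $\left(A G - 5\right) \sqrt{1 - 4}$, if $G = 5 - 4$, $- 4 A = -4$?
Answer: $- 4 i \sqrt{3} \approx - 6.9282 i$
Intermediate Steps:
$A = 1$ ($A = \left(- \frac{1}{4}\right) \left(-4\right) = 1$)
$G = 1$
$\left(A G - 5\right) \sqrt{1 - 4} = \left(1 \cdot 1 - 5\right) \sqrt{1 - 4} = \left(1 - 5\right) \sqrt{-3} = - 4 i \sqrt{3}$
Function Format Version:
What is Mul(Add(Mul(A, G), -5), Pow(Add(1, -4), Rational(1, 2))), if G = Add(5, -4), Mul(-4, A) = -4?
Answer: Mul(-4, I, Pow(3, Rational(1, 2))) ≈ Mul(-6.9282, I)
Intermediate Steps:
A = 1 (A = Mul(Rational(-1, 4), -4) = 1)
G = 1
Mul(Add(Mul(A, G), -5), Pow(Add(1, -4), Rational(1, 2))) = Mul(Add(Mul(1, 1), -5), Pow(Add(1, -4), Rational(1, 2))) = Mul(Add(1, -5), Pow(-3, Rational(1, 2))) = Mul(-4, Mul(I, Pow(3, Rational(1, 2)))) = Mul(-4, I, Pow(3, Rational(1, 2)))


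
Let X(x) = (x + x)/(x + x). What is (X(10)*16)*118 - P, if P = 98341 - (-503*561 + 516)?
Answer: -378120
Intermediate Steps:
X(x) = 1 (X(x) = (2*x)/((2*x)) = (2*x)*(1/(2*x)) = 1)
P = 380008 (P = 98341 - (-282183 + 516) = 98341 - 1*(-281667) = 98341 + 281667 = 380008)
(X(10)*16)*118 - P = (1*16)*118 - 1*380008 = 16*118 - 380008 = 1888 - 380008 = -378120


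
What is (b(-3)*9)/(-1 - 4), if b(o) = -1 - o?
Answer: -18/5 ≈ -3.6000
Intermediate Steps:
(b(-3)*9)/(-1 - 4) = ((-1 - 1*(-3))*9)/(-1 - 4) = ((-1 + 3)*9)/(-5) = (2*9)*(-⅕) = 18*(-⅕) = -18/5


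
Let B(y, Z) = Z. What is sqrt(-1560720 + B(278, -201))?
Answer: I*sqrt(1560921) ≈ 1249.4*I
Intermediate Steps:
sqrt(-1560720 + B(278, -201)) = sqrt(-1560720 - 201) = sqrt(-1560921) = I*sqrt(1560921)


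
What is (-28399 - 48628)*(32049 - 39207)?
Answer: 551359266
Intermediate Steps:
(-28399 - 48628)*(32049 - 39207) = -77027*(-7158) = 551359266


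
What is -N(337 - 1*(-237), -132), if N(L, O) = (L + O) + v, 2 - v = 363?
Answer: -81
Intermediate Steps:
v = -361 (v = 2 - 1*363 = 2 - 363 = -361)
N(L, O) = -361 + L + O (N(L, O) = (L + O) - 361 = -361 + L + O)
-N(337 - 1*(-237), -132) = -(-361 + (337 - 1*(-237)) - 132) = -(-361 + (337 + 237) - 132) = -(-361 + 574 - 132) = -1*81 = -81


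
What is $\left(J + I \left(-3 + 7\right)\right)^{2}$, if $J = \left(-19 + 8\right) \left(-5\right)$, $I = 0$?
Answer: $3025$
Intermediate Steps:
$J = 55$ ($J = \left(-11\right) \left(-5\right) = 55$)
$\left(J + I \left(-3 + 7\right)\right)^{2} = \left(55 + 0 \left(-3 + 7\right)\right)^{2} = \left(55 + 0 \cdot 4\right)^{2} = \left(55 + 0\right)^{2} = 55^{2} = 3025$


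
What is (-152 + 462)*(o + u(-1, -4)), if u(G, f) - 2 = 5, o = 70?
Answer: 23870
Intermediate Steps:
u(G, f) = 7 (u(G, f) = 2 + 5 = 7)
(-152 + 462)*(o + u(-1, -4)) = (-152 + 462)*(70 + 7) = 310*77 = 23870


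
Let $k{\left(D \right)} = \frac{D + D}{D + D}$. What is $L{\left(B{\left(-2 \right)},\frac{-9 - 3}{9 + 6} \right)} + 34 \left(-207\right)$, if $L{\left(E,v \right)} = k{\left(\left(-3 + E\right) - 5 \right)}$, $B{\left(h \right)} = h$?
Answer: $-7037$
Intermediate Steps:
$k{\left(D \right)} = 1$ ($k{\left(D \right)} = \frac{2 D}{2 D} = 2 D \frac{1}{2 D} = 1$)
$L{\left(E,v \right)} = 1$
$L{\left(B{\left(-2 \right)},\frac{-9 - 3}{9 + 6} \right)} + 34 \left(-207\right) = 1 + 34 \left(-207\right) = 1 - 7038 = -7037$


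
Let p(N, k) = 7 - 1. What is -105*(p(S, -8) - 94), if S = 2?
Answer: 9240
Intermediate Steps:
p(N, k) = 6
-105*(p(S, -8) - 94) = -105*(6 - 94) = -105*(-88) = 9240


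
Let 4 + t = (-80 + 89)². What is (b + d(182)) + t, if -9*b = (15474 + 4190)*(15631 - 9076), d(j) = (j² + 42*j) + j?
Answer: -42842759/3 ≈ -1.4281e+7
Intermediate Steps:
d(j) = j² + 43*j
t = 77 (t = -4 + (-80 + 89)² = -4 + 9² = -4 + 81 = 77)
b = -42965840/3 (b = -(15474 + 4190)*(15631 - 9076)/9 = -19664*6555/9 = -⅑*128897520 = -42965840/3 ≈ -1.4322e+7)
(b + d(182)) + t = (-42965840/3 + 182*(43 + 182)) + 77 = (-42965840/3 + 182*225) + 77 = (-42965840/3 + 40950) + 77 = -42842990/3 + 77 = -42842759/3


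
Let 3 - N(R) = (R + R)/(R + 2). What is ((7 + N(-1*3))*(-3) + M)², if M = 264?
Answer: 63504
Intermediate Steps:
N(R) = 3 - 2*R/(2 + R) (N(R) = 3 - (R + R)/(R + 2) = 3 - 2*R/(2 + R))
((7 + N(-1*3))*(-3) + M)² = ((7 + (6 - 1*3)/(2 - 1*3))*(-3) + 264)² = ((7 + (6 - 3)/(2 - 3))*(-3) + 264)² = ((7 + 3/(-1))*(-3) + 264)² = ((7 - 1*3)*(-3) + 264)² = ((7 - 3)*(-3) + 264)² = (4*(-3) + 264)² = (-12 + 264)² = 252² = 63504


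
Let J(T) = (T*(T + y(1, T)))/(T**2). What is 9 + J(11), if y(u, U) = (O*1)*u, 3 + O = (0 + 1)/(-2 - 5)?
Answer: 68/7 ≈ 9.7143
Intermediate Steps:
O = -22/7 (O = -3 + (0 + 1)/(-2 - 5) = -3 + 1/(-7) = -3 + 1*(-1/7) = -3 - 1/7 = -22/7 ≈ -3.1429)
y(u, U) = -22*u/7 (y(u, U) = (-22/7*1)*u = -22*u/7)
J(T) = (-22/7 + T)/T (J(T) = (T*(T - 22/7*1))/(T**2) = (T*(T - 22/7))/T**2 = (T*(-22/7 + T))/T**2 = (-22/7 + T)/T)
9 + J(11) = 9 + (-22/7 + 11)/11 = 9 + (1/11)*(55/7) = 9 + 5/7 = 68/7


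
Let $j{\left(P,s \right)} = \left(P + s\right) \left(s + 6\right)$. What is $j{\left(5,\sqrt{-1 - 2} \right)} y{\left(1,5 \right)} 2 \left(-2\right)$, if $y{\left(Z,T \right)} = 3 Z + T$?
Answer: $-864 - 352 i \sqrt{3} \approx -864.0 - 609.68 i$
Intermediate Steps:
$y{\left(Z,T \right)} = T + 3 Z$
$j{\left(P,s \right)} = \left(6 + s\right) \left(P + s\right)$ ($j{\left(P,s \right)} = \left(P + s\right) \left(6 + s\right) = \left(6 + s\right) \left(P + s\right)$)
$j{\left(5,\sqrt{-1 - 2} \right)} y{\left(1,5 \right)} 2 \left(-2\right) = \left(\left(\sqrt{-1 - 2}\right)^{2} + 6 \cdot 5 + 6 \sqrt{-1 - 2} + 5 \sqrt{-1 - 2}\right) \left(5 + 3 \cdot 1\right) 2 \left(-2\right) = \left(\left(\sqrt{-3}\right)^{2} + 30 + 6 \sqrt{-3} + 5 \sqrt{-3}\right) \left(5 + 3\right) \left(-4\right) = \left(\left(i \sqrt{3}\right)^{2} + 30 + 6 i \sqrt{3} + 5 i \sqrt{3}\right) 8 \left(-4\right) = \left(-3 + 30 + 6 i \sqrt{3} + 5 i \sqrt{3}\right) 8 \left(-4\right) = \left(27 + 11 i \sqrt{3}\right) 8 \left(-4\right) = \left(216 + 88 i \sqrt{3}\right) \left(-4\right) = -864 - 352 i \sqrt{3}$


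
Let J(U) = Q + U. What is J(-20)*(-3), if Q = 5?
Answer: 45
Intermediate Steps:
J(U) = 5 + U
J(-20)*(-3) = (5 - 20)*(-3) = -15*(-3) = 45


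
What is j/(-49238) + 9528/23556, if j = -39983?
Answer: 117581601/96654194 ≈ 1.2165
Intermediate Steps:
j/(-49238) + 9528/23556 = -39983/(-49238) + 9528/23556 = -39983*(-1/49238) + 9528*(1/23556) = 39983/49238 + 794/1963 = 117581601/96654194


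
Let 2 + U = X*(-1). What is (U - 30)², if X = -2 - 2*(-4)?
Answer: 1444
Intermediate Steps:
X = 6 (X = -2 + 8 = 6)
U = -8 (U = -2 + 6*(-1) = -2 - 6 = -8)
(U - 30)² = (-8 - 30)² = (-38)² = 1444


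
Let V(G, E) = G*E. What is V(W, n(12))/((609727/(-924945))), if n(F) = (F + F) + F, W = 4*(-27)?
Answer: 3596186160/609727 ≈ 5898.0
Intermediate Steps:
W = -108
n(F) = 3*F (n(F) = 2*F + F = 3*F)
V(G, E) = E*G
V(W, n(12))/((609727/(-924945))) = ((3*12)*(-108))/((609727/(-924945))) = (36*(-108))/((609727*(-1/924945))) = -3888/(-609727/924945) = -3888*(-924945/609727) = 3596186160/609727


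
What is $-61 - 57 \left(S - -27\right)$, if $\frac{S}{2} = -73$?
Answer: $6722$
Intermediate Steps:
$S = -146$ ($S = 2 \left(-73\right) = -146$)
$-61 - 57 \left(S - -27\right) = -61 - 57 \left(-146 - -27\right) = -61 - 57 \left(-146 + 27\right) = -61 - -6783 = -61 + 6783 = 6722$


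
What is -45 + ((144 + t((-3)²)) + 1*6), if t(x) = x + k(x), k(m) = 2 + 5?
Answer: 121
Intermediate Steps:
k(m) = 7
t(x) = 7 + x (t(x) = x + 7 = 7 + x)
-45 + ((144 + t((-3)²)) + 1*6) = -45 + ((144 + (7 + (-3)²)) + 1*6) = -45 + ((144 + (7 + 9)) + 6) = -45 + ((144 + 16) + 6) = -45 + (160 + 6) = -45 + 166 = 121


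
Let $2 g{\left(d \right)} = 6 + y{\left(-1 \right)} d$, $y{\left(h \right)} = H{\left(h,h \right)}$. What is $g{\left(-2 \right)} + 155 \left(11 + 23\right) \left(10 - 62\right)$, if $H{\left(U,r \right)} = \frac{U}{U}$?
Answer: $-274038$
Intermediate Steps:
$H{\left(U,r \right)} = 1$
$y{\left(h \right)} = 1$
$g{\left(d \right)} = 3 + \frac{d}{2}$ ($g{\left(d \right)} = \frac{6 + 1 d}{2} = \frac{6 + d}{2} = 3 + \frac{d}{2}$)
$g{\left(-2 \right)} + 155 \left(11 + 23\right) \left(10 - 62\right) = \left(3 + \frac{1}{2} \left(-2\right)\right) + 155 \left(11 + 23\right) \left(10 - 62\right) = \left(3 - 1\right) + 155 \cdot 34 \left(-52\right) = 2 + 155 \left(-1768\right) = 2 - 274040 = -274038$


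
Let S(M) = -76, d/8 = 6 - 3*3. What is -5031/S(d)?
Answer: 5031/76 ≈ 66.197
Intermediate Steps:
d = -24 (d = 8*(6 - 3*3) = 8*(6 - 9) = 8*(-3) = -24)
-5031/S(d) = -5031/(-76) = -5031*(-1/76) = 5031/76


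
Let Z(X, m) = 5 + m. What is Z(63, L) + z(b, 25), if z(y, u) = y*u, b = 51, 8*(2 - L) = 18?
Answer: 5119/4 ≈ 1279.8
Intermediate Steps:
L = -1/4 (L = 2 - 1/8*18 = 2 - 9/4 = -1/4 ≈ -0.25000)
z(y, u) = u*y
Z(63, L) + z(b, 25) = (5 - 1/4) + 25*51 = 19/4 + 1275 = 5119/4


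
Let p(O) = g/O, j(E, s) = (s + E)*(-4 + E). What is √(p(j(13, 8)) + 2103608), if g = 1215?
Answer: √103077107/7 ≈ 1450.4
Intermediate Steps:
j(E, s) = (-4 + E)*(E + s) (j(E, s) = (E + s)*(-4 + E) = (-4 + E)*(E + s))
p(O) = 1215/O
√(p(j(13, 8)) + 2103608) = √(1215/(13² - 4*13 - 4*8 + 13*8) + 2103608) = √(1215/(169 - 52 - 32 + 104) + 2103608) = √(1215/189 + 2103608) = √(1215*(1/189) + 2103608) = √(45/7 + 2103608) = √(14725301/7) = √103077107/7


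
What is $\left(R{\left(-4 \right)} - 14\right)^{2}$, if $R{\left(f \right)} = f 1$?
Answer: $324$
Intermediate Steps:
$R{\left(f \right)} = f$
$\left(R{\left(-4 \right)} - 14\right)^{2} = \left(-4 - 14\right)^{2} = \left(-18\right)^{2} = 324$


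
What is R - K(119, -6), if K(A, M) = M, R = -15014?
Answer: -15008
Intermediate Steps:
R - K(119, -6) = -15014 - 1*(-6) = -15014 + 6 = -15008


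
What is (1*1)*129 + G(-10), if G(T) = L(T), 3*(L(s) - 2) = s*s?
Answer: 493/3 ≈ 164.33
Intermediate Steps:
L(s) = 2 + s²/3 (L(s) = 2 + (s*s)/3 = 2 + s²/3)
G(T) = 2 + T²/3
(1*1)*129 + G(-10) = (1*1)*129 + (2 + (⅓)*(-10)²) = 1*129 + (2 + (⅓)*100) = 129 + (2 + 100/3) = 129 + 106/3 = 493/3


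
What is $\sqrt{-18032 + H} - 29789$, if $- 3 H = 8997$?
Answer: $-29789 + i \sqrt{21031} \approx -29789.0 + 145.02 i$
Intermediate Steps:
$H = -2999$ ($H = \left(- \frac{1}{3}\right) 8997 = -2999$)
$\sqrt{-18032 + H} - 29789 = \sqrt{-18032 - 2999} - 29789 = \sqrt{-21031} - 29789 = i \sqrt{21031} - 29789 = -29789 + i \sqrt{21031}$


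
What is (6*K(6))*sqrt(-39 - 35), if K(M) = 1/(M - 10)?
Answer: -3*I*sqrt(74)/2 ≈ -12.903*I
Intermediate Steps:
K(M) = 1/(-10 + M)
(6*K(6))*sqrt(-39 - 35) = (6/(-10 + 6))*sqrt(-39 - 35) = (6/(-4))*sqrt(-74) = (6*(-1/4))*(I*sqrt(74)) = -3*I*sqrt(74)/2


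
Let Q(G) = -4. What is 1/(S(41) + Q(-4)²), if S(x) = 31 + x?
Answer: 1/88 ≈ 0.011364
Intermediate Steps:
1/(S(41) + Q(-4)²) = 1/((31 + 41) + (-4)²) = 1/(72 + 16) = 1/88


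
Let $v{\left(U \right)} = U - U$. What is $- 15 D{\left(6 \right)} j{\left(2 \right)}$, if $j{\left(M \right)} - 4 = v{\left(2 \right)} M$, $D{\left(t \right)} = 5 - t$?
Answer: $60$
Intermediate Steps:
$v{\left(U \right)} = 0$
$j{\left(M \right)} = 4$ ($j{\left(M \right)} = 4 + 0 M = 4 + 0 = 4$)
$- 15 D{\left(6 \right)} j{\left(2 \right)} = - 15 \left(5 - 6\right) 4 = \left(-15\right) \left(-1\right) 4 = 15 \cdot 4 = 60$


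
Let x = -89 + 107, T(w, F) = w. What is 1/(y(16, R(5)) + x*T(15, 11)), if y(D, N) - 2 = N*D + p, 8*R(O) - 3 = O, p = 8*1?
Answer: 1/296 ≈ 0.0033784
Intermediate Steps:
p = 8
R(O) = 3/8 + O/8
x = 18
y(D, N) = 10 + D*N (y(D, N) = 2 + (N*D + 8) = 2 + (D*N + 8) = 2 + (8 + D*N) = 10 + D*N)
1/(y(16, R(5)) + x*T(15, 11)) = 1/((10 + 16*(3/8 + (⅛)*5)) + 18*15) = 1/((10 + 16*(3/8 + 5/8)) + 270) = 1/((10 + 16*1) + 270) = 1/((10 + 16) + 270) = 1/(26 + 270) = 1/296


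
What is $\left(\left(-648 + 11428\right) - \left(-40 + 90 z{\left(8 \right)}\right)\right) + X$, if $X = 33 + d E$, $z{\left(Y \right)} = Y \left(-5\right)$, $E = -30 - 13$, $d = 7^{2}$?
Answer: $12346$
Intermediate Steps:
$d = 49$
$E = -43$
$z{\left(Y \right)} = - 5 Y$
$X = -2074$ ($X = 33 + 49 \left(-43\right) = 33 - 2107 = -2074$)
$\left(\left(-648 + 11428\right) - \left(-40 + 90 z{\left(8 \right)}\right)\right) + X = \left(\left(-648 + 11428\right) - \left(-40 + 90 \left(\left(-5\right) 8\right)\right)\right) - 2074 = \left(10780 + \left(40 - -3600\right)\right) - 2074 = \left(10780 + \left(40 + 3600\right)\right) - 2074 = \left(10780 + 3640\right) - 2074 = 14420 - 2074 = 12346$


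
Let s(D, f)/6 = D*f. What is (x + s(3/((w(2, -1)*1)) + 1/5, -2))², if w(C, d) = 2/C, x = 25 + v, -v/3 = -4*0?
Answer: 4489/25 ≈ 179.56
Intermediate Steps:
v = 0 (v = -(-12)*0 = -3*0 = 0)
x = 25 (x = 25 + 0 = 25)
s(D, f) = 6*D*f (s(D, f) = 6*(D*f) = 6*D*f)
(x + s(3/((w(2, -1)*1)) + 1/5, -2))² = (25 + 6*(3/(((2/2)*1)) + 1/5)*(-2))² = (25 + 6*(3/(((2*(½))*1)) + 1*(⅕))*(-2))² = (25 + 6*(3/((1*1)) + ⅕)*(-2))² = (25 + 6*(3/1 + ⅕)*(-2))² = (25 + 6*(3*1 + ⅕)*(-2))² = (25 + 6*(3 + ⅕)*(-2))² = (25 + 6*(16/5)*(-2))² = (25 - 192/5)² = (-67/5)² = 4489/25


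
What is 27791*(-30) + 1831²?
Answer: 2518831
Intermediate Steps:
27791*(-30) + 1831² = -833730 + 3352561 = 2518831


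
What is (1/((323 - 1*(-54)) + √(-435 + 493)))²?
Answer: (377 + √58)⁻² ≈ 6.7600e-6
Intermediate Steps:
(1/((323 - 1*(-54)) + √(-435 + 493)))² = (1/((323 + 54) + √58))² = (1/(377 + √58))² = (377 + √58)⁻²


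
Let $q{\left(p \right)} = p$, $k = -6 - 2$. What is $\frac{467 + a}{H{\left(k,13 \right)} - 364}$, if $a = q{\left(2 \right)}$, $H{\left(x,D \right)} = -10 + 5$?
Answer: $- \frac{469}{369} \approx -1.271$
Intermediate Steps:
$k = -8$ ($k = -6 - 2 = -8$)
$H{\left(x,D \right)} = -5$
$a = 2$
$\frac{467 + a}{H{\left(k,13 \right)} - 364} = \frac{467 + 2}{-5 - 364} = \frac{469}{-369} = 469 \left(- \frac{1}{369}\right) = - \frac{469}{369}$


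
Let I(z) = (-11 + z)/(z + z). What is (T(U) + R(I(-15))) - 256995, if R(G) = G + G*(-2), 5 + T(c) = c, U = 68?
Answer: -3853993/15 ≈ -2.5693e+5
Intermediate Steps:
T(c) = -5 + c
I(z) = (-11 + z)/(2*z) (I(z) = (-11 + z)/((2*z)) = (-11 + z)*(1/(2*z)) = (-11 + z)/(2*z))
R(G) = -G (R(G) = G - 2*G = -G)
(T(U) + R(I(-15))) - 256995 = ((-5 + 68) - (-11 - 15)/(2*(-15))) - 256995 = (63 - (-1)*(-26)/(2*15)) - 256995 = (63 - 1*13/15) - 256995 = (63 - 13/15) - 256995 = 932/15 - 256995 = -3853993/15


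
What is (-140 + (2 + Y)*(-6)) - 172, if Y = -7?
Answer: -282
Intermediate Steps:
(-140 + (2 + Y)*(-6)) - 172 = (-140 + (2 - 7)*(-6)) - 172 = (-140 - 5*(-6)) - 172 = (-140 + 30) - 172 = -110 - 172 = -282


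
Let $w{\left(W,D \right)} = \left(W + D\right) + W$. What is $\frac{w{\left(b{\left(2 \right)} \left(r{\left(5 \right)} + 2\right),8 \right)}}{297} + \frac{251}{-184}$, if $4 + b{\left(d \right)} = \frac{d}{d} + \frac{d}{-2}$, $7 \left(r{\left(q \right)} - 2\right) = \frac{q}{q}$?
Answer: $- \frac{50383}{34776} \approx -1.4488$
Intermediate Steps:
$r{\left(q \right)} = \frac{15}{7}$ ($r{\left(q \right)} = 2 + \frac{q \frac{1}{q}}{7} = 2 + \frac{1}{7} \cdot 1 = 2 + \frac{1}{7} = \frac{15}{7}$)
$b{\left(d \right)} = -3 - \frac{d}{2}$ ($b{\left(d \right)} = -4 + \left(\frac{d}{d} + \frac{d}{-2}\right) = -4 + \left(1 + d \left(- \frac{1}{2}\right)\right) = -4 - \left(-1 + \frac{d}{2}\right) = -3 - \frac{d}{2}$)
$w{\left(W,D \right)} = D + 2 W$ ($w{\left(W,D \right)} = \left(D + W\right) + W = D + 2 W$)
$\frac{w{\left(b{\left(2 \right)} \left(r{\left(5 \right)} + 2\right),8 \right)}}{297} + \frac{251}{-184} = \frac{8 + 2 \left(-3 - 1\right) \left(\frac{15}{7} + 2\right)}{297} + \frac{251}{-184} = \left(8 + 2 \left(-3 - 1\right) \frac{29}{7}\right) \frac{1}{297} + 251 \left(- \frac{1}{184}\right) = \left(8 + 2 \left(\left(-4\right) \frac{29}{7}\right)\right) \frac{1}{297} - \frac{251}{184} = \left(8 + 2 \left(- \frac{116}{7}\right)\right) \frac{1}{297} - \frac{251}{184} = \left(8 - \frac{232}{7}\right) \frac{1}{297} - \frac{251}{184} = \left(- \frac{176}{7}\right) \frac{1}{297} - \frac{251}{184} = - \frac{16}{189} - \frac{251}{184} = - \frac{50383}{34776}$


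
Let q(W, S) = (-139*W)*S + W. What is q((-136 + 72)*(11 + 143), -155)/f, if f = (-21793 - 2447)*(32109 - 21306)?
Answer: 1474704/1818505 ≈ 0.81094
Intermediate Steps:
q(W, S) = W - 139*S*W (q(W, S) = -139*S*W + W = W - 139*S*W)
f = -261864720 (f = -24240*10803 = -261864720)
q((-136 + 72)*(11 + 143), -155)/f = (((-136 + 72)*(11 + 143))*(1 - 139*(-155)))/(-261864720) = ((-64*154)*(1 + 21545))*(-1/261864720) = -9856*21546*(-1/261864720) = -212357376*(-1/261864720) = 1474704/1818505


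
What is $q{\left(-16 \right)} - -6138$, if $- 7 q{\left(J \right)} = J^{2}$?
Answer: $\frac{42710}{7} \approx 6101.4$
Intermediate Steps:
$q{\left(J \right)} = - \frac{J^{2}}{7}$
$q{\left(-16 \right)} - -6138 = - \frac{\left(-16\right)^{2}}{7} - -6138 = \left(- \frac{1}{7}\right) 256 + 6138 = - \frac{256}{7} + 6138 = \frac{42710}{7}$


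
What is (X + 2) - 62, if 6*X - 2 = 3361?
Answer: 1001/2 ≈ 500.50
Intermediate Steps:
X = 1121/2 (X = ⅓ + (⅙)*3361 = ⅓ + 3361/6 = 1121/2 ≈ 560.50)
(X + 2) - 62 = (1121/2 + 2) - 62 = 1125/2 - 62 = 1001/2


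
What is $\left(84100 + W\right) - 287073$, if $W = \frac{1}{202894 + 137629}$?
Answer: $- \frac{69116974878}{340523} \approx -2.0297 \cdot 10^{5}$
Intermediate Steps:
$W = \frac{1}{340523} \approx 2.9367 \cdot 10^{-6}$
$\left(84100 + W\right) - 287073 = \left(84100 + \frac{1}{340523}\right) - 287073 = \frac{28637984301}{340523} - 287073 = - \frac{69116974878}{340523}$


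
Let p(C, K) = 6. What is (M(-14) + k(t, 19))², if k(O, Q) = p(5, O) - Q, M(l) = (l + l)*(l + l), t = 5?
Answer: 594441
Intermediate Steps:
M(l) = 4*l² (M(l) = (2*l)*(2*l) = 4*l²)
k(O, Q) = 6 - Q
(M(-14) + k(t, 19))² = (4*(-14)² + (6 - 1*19))² = (4*196 + (6 - 19))² = (784 - 13)² = 771² = 594441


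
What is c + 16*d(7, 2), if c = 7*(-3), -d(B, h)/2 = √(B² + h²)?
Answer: -21 - 32*√53 ≈ -253.96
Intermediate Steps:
d(B, h) = -2*√(B² + h²)
c = -21
c + 16*d(7, 2) = -21 + 16*(-2*√(7² + 2²)) = -21 + 16*(-2*√(49 + 4)) = -21 + 16*(-2*√53) = -21 - 32*√53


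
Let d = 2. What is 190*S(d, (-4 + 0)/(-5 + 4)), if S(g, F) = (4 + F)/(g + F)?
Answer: 760/3 ≈ 253.33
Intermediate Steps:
S(g, F) = (4 + F)/(F + g)
190*S(d, (-4 + 0)/(-5 + 4)) = 190*((4 + (-4 + 0)/(-5 + 4))/((-4 + 0)/(-5 + 4) + 2)) = 190*((4 - 4/(-1))/(-4/(-1) + 2)) = 190*((4 - 4*(-1))/(-4*(-1) + 2)) = 190*((4 + 4)/(4 + 2)) = 190*(8/6) = 190*((⅙)*8) = 190*(4/3) = 760/3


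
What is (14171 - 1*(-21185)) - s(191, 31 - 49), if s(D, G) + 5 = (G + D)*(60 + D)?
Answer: -8062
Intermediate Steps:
s(D, G) = -5 + (60 + D)*(D + G) (s(D, G) = -5 + (G + D)*(60 + D) = -5 + (D + G)*(60 + D) = -5 + (60 + D)*(D + G))
(14171 - 1*(-21185)) - s(191, 31 - 49) = (14171 - 1*(-21185)) - (-5 + 191² + 60*191 + 60*(31 - 49) + 191*(31 - 49)) = (14171 + 21185) - (-5 + 36481 + 11460 + 60*(-18) + 191*(-18)) = 35356 - (-5 + 36481 + 11460 - 1080 - 3438) = 35356 - 1*43418 = 35356 - 43418 = -8062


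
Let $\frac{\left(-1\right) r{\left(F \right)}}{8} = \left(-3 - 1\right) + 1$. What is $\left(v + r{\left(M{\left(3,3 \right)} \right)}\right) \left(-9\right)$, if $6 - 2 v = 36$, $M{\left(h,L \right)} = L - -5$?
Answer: $-81$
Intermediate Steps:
$M{\left(h,L \right)} = 5 + L$ ($M{\left(h,L \right)} = L + 5 = 5 + L$)
$r{\left(F \right)} = 24$ ($r{\left(F \right)} = - 8 \left(\left(-3 - 1\right) + 1\right) = - 8 \left(-4 + 1\right) = \left(-8\right) \left(-3\right) = 24$)
$v = -15$ ($v = 3 - 18 = -15$)
$\left(v + r{\left(M{\left(3,3 \right)} \right)}\right) \left(-9\right) = \left(-15 + 24\right) \left(-9\right) = 9 \left(-9\right) = -81$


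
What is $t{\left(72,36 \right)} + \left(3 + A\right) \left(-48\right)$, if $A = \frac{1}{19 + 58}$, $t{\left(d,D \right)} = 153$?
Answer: $\frac{645}{77} \approx 8.3766$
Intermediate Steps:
$A = \frac{1}{77} \approx 0.012987$
$t{\left(72,36 \right)} + \left(3 + A\right) \left(-48\right) = 153 + \left(3 + \frac{1}{77}\right) \left(-48\right) = 153 + \frac{232}{77} \left(-48\right) = 153 - \frac{11136}{77} = \frac{645}{77}$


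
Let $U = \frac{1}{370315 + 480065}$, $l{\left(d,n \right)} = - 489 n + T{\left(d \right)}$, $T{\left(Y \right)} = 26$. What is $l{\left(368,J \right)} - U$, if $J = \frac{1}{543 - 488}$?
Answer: $\frac{32008301}{1870836} \approx 17.109$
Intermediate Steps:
$J = \frac{1}{55} \approx 0.018182$
$l{\left(d,n \right)} = 26 - 489 n$ ($l{\left(d,n \right)} = - 489 n + 26 = 26 - 489 n$)
$U = \frac{1}{850380} \approx 1.1759 \cdot 10^{-6}$
$l{\left(368,J \right)} - U = \left(26 - \frac{489}{55}\right) - \frac{1}{850380} = \frac{941}{55} - \frac{1}{850380} = \frac{32008301}{1870836}$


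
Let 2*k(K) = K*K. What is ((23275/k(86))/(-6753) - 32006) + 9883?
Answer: -552468720337/24972594 ≈ -22123.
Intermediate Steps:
k(K) = K²/2 (k(K) = (K*K)/2 = K²/2)
((23275/k(86))/(-6753) - 32006) + 9883 = ((23275/(((½)*86²)))/(-6753) - 32006) + 9883 = ((23275/(((½)*7396)))*(-1/6753) - 32006) + 9883 = ((23275/3698)*(-1/6753) - 32006) + 9883 = (-23275/24972594 - 32006) + 9883 = -799272866839/24972594 + 9883 = -552468720337/24972594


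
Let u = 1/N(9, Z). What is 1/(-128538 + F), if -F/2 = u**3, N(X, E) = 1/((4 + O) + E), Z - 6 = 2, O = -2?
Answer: -1/130538 ≈ -7.6606e-6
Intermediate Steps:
Z = 8 (Z = 6 + 2 = 8)
N(X, E) = 1/(2 + E) (N(X, E) = 1/((4 - 2) + E) = 1/(2 + E))
u = 10 (u = 1/(1/(2 + 8)) = 1/(1/10) = 10)
F = -2000 (F = -2*10**3 = -2*1000 = -2000)
1/(-128538 + F) = 1/(-128538 - 2000) = 1/(-130538) = -1/130538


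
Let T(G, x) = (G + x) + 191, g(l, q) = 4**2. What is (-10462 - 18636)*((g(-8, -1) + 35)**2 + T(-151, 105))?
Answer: -79903108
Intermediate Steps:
g(l, q) = 16
T(G, x) = 191 + G + x
(-10462 - 18636)*((g(-8, -1) + 35)**2 + T(-151, 105)) = (-10462 - 18636)*((16 + 35)**2 + (191 - 151 + 105)) = -29098*(51**2 + 145) = -29098*(2601 + 145) = -29098*2746 = -79903108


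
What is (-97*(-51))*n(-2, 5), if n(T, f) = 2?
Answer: 9894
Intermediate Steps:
(-97*(-51))*n(-2, 5) = -97*(-51)*2 = 4947*2 = 9894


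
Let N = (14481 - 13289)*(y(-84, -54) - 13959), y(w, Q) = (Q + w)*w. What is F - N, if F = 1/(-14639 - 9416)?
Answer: 67870316519/24055 ≈ 2.8215e+6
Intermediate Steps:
y(w, Q) = w*(Q + w)
F = -1/24055 (F = 1/(-24055) = -1/24055 ≈ -4.1571e-5)
N = -2821464 (N = (14481 - 13289)*(-84*(-54 - 84) - 13959) = 1192*(-84*(-138) - 13959) = 1192*(11592 - 13959) = 1192*(-2367) = -2821464)
F - N = -1/24055 - 1*(-2821464) = -1/24055 + 2821464 = 67870316519/24055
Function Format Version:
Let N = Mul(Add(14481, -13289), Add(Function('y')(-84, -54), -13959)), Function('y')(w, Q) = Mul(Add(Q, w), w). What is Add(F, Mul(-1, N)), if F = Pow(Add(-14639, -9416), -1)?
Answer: Rational(67870316519, 24055) ≈ 2.8215e+6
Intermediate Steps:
Function('y')(w, Q) = Mul(w, Add(Q, w))
F = Rational(-1, 24055) (F = Pow(-24055, -1) = Rational(-1, 24055) ≈ -4.1571e-5)
N = -2821464 (N = Mul(Add(14481, -13289), Add(Mul(-84, Add(-54, -84)), -13959)) = Mul(1192, Add(Mul(-84, -138), -13959)) = Mul(1192, Add(11592, -13959)) = Mul(1192, -2367) = -2821464)
Add(F, Mul(-1, N)) = Add(Rational(-1, 24055), Mul(-1, -2821464)) = Add(Rational(-1, 24055), 2821464) = Rational(67870316519, 24055)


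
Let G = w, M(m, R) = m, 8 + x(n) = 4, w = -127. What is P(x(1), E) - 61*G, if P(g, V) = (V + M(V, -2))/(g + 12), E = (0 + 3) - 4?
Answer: 30987/4 ≈ 7746.8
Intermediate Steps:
x(n) = -4 (x(n) = -8 + 4 = -4)
G = -127
E = -1 (E = 3 - 4 = -1)
P(g, V) = 2*V/(12 + g) (P(g, V) = (V + V)/(g + 12) = (2*V)/(12 + g) = 2*V/(12 + g))
P(x(1), E) - 61*G = 2*(-1)/(12 - 4) - 61*(-127) = 2*(-1)/8 + 7747 = 2*(-1)*(1/8) + 7747 = -1/4 + 7747 = 30987/4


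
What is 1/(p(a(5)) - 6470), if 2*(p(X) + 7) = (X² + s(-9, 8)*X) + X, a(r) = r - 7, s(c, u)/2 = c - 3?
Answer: -1/6452 ≈ -0.00015499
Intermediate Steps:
s(c, u) = -6 + 2*c (s(c, u) = 2*(c - 3) = 2*(-3 + c) = -6 + 2*c)
a(r) = -7 + r
p(X) = -7 + X²/2 - 23*X/2 (p(X) = -7 + ((X² + (-6 + 2*(-9))*X) + X)/2 = -7 + ((X² + (-6 - 18)*X) + X)/2 = -7 + ((X² - 24*X) + X)/2 = -7 + (X² - 23*X)/2 = -7 + (X²/2 - 23*X/2) = -7 + X²/2 - 23*X/2)
1/(p(a(5)) - 6470) = 1/((-7 + (-7 + 5)²/2 - 23*(-7 + 5)/2) - 6470) = 1/((-7 + (½)*(-2)² - 23/2*(-2)) - 6470) = 1/((-7 + (½)*4 + 23) - 6470) = 1/((-7 + 2 + 23) - 6470) = 1/(18 - 6470) = 1/(-6452) = -1/6452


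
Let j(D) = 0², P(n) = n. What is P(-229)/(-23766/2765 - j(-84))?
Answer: 633185/23766 ≈ 26.642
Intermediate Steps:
j(D) = 0
P(-229)/(-23766/2765 - j(-84)) = -229/(-23766/2765 - 1*0) = -229/(-23766*1/2765 + 0) = -229/(-23766/2765 + 0) = -229/(-23766/2765) = -229*(-2765/23766) = 633185/23766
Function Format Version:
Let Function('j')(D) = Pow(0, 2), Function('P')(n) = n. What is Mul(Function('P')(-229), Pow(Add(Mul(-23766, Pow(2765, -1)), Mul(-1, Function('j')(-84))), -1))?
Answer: Rational(633185, 23766) ≈ 26.642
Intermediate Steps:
Function('j')(D) = 0
Mul(Function('P')(-229), Pow(Add(Mul(-23766, Pow(2765, -1)), Mul(-1, Function('j')(-84))), -1)) = Mul(-229, Pow(Add(Mul(-23766, Pow(2765, -1)), Mul(-1, 0)), -1)) = Mul(-229, Pow(Add(Mul(-23766, Rational(1, 2765)), 0), -1)) = Mul(-229, Pow(Add(Rational(-23766, 2765), 0), -1)) = Mul(-229, Pow(Rational(-23766, 2765), -1)) = Mul(-229, Rational(-2765, 23766)) = Rational(633185, 23766)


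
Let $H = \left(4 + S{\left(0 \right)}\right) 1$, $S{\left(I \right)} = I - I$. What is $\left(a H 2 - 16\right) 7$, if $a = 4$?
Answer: $112$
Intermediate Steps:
$S{\left(I \right)} = 0$
$H = 4$ ($H = \left(4 + 0\right) 1 = 4 \cdot 1 = 4$)
$\left(a H 2 - 16\right) 7 = \left(4 \cdot 4 \cdot 2 - 16\right) 7 = \left(16 \cdot 2 - 16\right) 7 = \left(32 - 16\right) 7 = 16 \cdot 7 = 112$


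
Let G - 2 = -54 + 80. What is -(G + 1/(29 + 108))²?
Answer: -14722569/18769 ≈ -784.41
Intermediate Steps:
G = 28 (G = 2 + (-54 + 80) = 2 + 26 = 28)
-(G + 1/(29 + 108))² = -(28 + 1/(29 + 108))² = -(28 + 1/137)² = -(3837/137)² = -1*14722569/18769 = -14722569/18769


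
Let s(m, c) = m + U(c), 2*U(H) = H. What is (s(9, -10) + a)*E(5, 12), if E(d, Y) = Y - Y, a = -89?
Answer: 0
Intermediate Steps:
U(H) = H/2
E(d, Y) = 0
s(m, c) = m + c/2
(s(9, -10) + a)*E(5, 12) = ((9 + (½)*(-10)) - 89)*0 = ((9 - 5) - 89)*0 = (4 - 89)*0 = -85*0 = 0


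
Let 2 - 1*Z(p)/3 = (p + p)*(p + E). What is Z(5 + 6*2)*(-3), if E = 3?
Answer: 6102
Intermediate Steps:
Z(p) = 6 - 6*p*(3 + p) (Z(p) = 6 - 3*(p + p)*(p + 3) = 6 - 3*2*p*(3 + p) = 6 - 6*p*(3 + p))
Z(5 + 6*2)*(-3) = (6 - 18*(5 + 6*2) - 6*(5 + 6*2)²)*(-3) = (6 - 18*(5 + 12) - 6*(5 + 12)²)*(-3) = (6 - 18*17 - 6*17²)*(-3) = (6 - 306 - 6*289)*(-3) = (6 - 306 - 1734)*(-3) = -2034*(-3) = 6102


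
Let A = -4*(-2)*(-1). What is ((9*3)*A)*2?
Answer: -432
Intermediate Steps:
A = -8 (A = 8*(-1) = -8)
((9*3)*A)*2 = ((9*3)*(-8))*2 = (27*(-8))*2 = -216*2 = -432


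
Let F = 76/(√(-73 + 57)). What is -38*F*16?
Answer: 11552*I ≈ 11552.0*I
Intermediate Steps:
F = -19*I (F = 76/(√(-16)) = 76/((4*I)) = 76*(-I/4) = -19*I ≈ -19.0*I)
-38*F*16 = -(-722)*I*16 = (722*I)*16 = 11552*I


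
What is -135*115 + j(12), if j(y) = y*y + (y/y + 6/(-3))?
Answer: -15382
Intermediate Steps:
j(y) = -1 + y² (j(y) = y² + (1 + 6*(-⅓)) = y² + (1 - 2) = y² - 1 = -1 + y²)
-135*115 + j(12) = -135*115 + (-1 + 12²) = -15525 + (-1 + 144) = -15525 + 143 = -15382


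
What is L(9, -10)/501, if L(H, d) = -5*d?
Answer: 50/501 ≈ 0.099800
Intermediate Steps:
L(9, -10)/501 = -5*(-10)/501 = 50*(1/501) = 50/501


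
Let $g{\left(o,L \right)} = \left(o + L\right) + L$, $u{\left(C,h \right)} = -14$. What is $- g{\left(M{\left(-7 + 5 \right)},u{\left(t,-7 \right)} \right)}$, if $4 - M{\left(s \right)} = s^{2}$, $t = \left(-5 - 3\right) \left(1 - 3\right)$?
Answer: $28$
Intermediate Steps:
$t = 16$ ($t = \left(-8\right) \left(-2\right) = 16$)
$M{\left(s \right)} = 4 - s^{2}$
$g{\left(o,L \right)} = o + 2 L$ ($g{\left(o,L \right)} = \left(L + o\right) + L = o + 2 L$)
$- g{\left(M{\left(-7 + 5 \right)},u{\left(t,-7 \right)} \right)} = - (\left(4 - \left(-7 + 5\right)^{2}\right) + 2 \left(-14\right)) = - (\left(4 - \left(-2\right)^{2}\right) - 28) = - (\left(4 - 4\right) - 28) = - (0 - 28) = \left(-1\right) \left(-28\right) = 28$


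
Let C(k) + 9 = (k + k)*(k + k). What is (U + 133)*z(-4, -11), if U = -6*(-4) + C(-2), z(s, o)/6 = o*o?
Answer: 119064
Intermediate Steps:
z(s, o) = 6*o**2 (z(s, o) = 6*(o*o) = 6*o**2)
C(k) = -9 + 4*k**2 (C(k) = -9 + (k + k)*(k + k) = -9 + (2*k)*(2*k) = -9 + 4*k**2)
U = 31 (U = -6*(-4) + (-9 + 4*(-2)**2) = 24 + (-9 + 4*4) = 24 + (-9 + 16) = 24 + 7 = 31)
(U + 133)*z(-4, -11) = (31 + 133)*(6*(-11)**2) = 164*(6*121) = 164*726 = 119064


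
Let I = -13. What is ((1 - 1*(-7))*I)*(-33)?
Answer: 3432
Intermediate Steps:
((1 - 1*(-7))*I)*(-33) = ((1 - 1*(-7))*(-13))*(-33) = ((1 + 7)*(-13))*(-33) = (8*(-13))*(-33) = -104*(-33) = 3432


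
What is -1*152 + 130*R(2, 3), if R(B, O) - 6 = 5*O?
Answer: 2578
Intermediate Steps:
R(B, O) = 6 + 5*O
-1*152 + 130*R(2, 3) = -1*152 + 130*(6 + 5*3) = -152 + 130*(6 + 15) = -152 + 130*21 = -152 + 2730 = 2578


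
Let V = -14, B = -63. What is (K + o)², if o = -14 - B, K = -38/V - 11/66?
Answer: 4687225/1764 ≈ 2657.2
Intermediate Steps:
K = 107/42 (K = -38/(-14) - 11/66 = -38*(-1/14) - 11*1/66 = 19/7 - ⅙ = 107/42 ≈ 2.5476)
o = 49 (o = -14 - 1*(-63) = -14 + 63 = 49)
(K + o)² = (107/42 + 49)² = (2165/42)² = 4687225/1764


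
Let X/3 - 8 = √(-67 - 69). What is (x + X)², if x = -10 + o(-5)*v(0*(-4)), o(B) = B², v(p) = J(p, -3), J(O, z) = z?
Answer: 2497 - 732*I*√34 ≈ 2497.0 - 4268.3*I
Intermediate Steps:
v(p) = -3
X = 24 + 6*I*√34 (X = 24 + 3*√(-67 - 69) = 24 + 3*√(-136) = 24 + 3*(2*I*√34) = 24 + 6*I*√34 ≈ 24.0 + 34.986*I)
x = -85 (x = -10 + (-5)²*(-3) = -10 + 25*(-3) = -10 - 75 = -85)
(x + X)² = (-85 + (24 + 6*I*√34))² = (-61 + 6*I*√34)²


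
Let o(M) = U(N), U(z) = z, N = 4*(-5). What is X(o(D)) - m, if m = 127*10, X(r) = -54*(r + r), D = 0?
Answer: 890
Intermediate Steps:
N = -20
o(M) = -20
X(r) = -108*r
m = 1270
X(o(D)) - m = -108*(-20) - 1*1270 = 2160 - 1270 = 890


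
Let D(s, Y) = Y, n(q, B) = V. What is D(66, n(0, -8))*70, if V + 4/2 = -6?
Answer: -560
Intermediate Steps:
V = -8 (V = -2 - 6 = -8)
n(q, B) = -8
D(66, n(0, -8))*70 = -8*70 = -560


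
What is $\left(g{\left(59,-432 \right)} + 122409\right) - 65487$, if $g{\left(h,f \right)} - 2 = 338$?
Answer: $57262$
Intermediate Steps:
$g{\left(h,f \right)} = 340$ ($g{\left(h,f \right)} = 2 + 338 = 340$)
$\left(g{\left(59,-432 \right)} + 122409\right) - 65487 = \left(340 + 122409\right) - 65487 = 122749 - 65487 = 57262$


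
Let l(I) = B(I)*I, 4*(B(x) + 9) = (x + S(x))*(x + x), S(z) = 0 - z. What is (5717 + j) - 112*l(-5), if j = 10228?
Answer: 10905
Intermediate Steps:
S(z) = -z
B(x) = -9 (B(x) = -9 + ((x - x)*(x + x))/4 = -9 + (0*(2*x))/4 = -9 + (¼)*0 = -9 + 0 = -9)
l(I) = -9*I
(5717 + j) - 112*l(-5) = (5717 + 10228) - (-1008)*(-5) = 15945 - 112*45 = 15945 - 5040 = 10905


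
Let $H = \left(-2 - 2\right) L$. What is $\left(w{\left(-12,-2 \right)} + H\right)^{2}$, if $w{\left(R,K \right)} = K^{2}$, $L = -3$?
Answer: $256$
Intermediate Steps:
$H = 12$ ($H = \left(-2 - 2\right) \left(-3\right) = \left(-4\right) \left(-3\right) = 12$)
$\left(w{\left(-12,-2 \right)} + H\right)^{2} = \left(\left(-2\right)^{2} + 12\right)^{2} = \left(4 + 12\right)^{2} = 16^{2} = 256$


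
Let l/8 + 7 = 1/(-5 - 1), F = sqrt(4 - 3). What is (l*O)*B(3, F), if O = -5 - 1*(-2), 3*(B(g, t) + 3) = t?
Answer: -1376/3 ≈ -458.67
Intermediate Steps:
F = 1 (F = sqrt(1) = 1)
B(g, t) = -3 + t/3
O = -3 (O = -5 + 2 = -3)
l = -172/3 (l = -56 + 8/(-5 - 1) = -56 + 8/(-6) = -56 + 8*(-1/6) = -56 - 4/3 = -172/3 ≈ -57.333)
(l*O)*B(3, F) = (-172/3*(-3))*(-3 + (1/3)*1) = 172*(-3 + 1/3) = 172*(-8/3) = -1376/3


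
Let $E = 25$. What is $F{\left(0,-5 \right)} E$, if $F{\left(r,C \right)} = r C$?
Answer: $0$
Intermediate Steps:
$F{\left(r,C \right)} = C r$
$F{\left(0,-5 \right)} E = \left(-5\right) 0 \cdot 25 = 0 \cdot 25 = 0$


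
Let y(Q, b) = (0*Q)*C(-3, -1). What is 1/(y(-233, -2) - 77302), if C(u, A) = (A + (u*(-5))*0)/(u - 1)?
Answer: -1/77302 ≈ -1.2936e-5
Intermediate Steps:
C(u, A) = A/(-1 + u) (C(u, A) = (A - 5*u*0)/(-1 + u) = (A + 0)/(-1 + u) = A/(-1 + u))
y(Q, b) = 0 (y(Q, b) = (0*Q)*(-1/(-1 - 3)) = 0*(-1/(-4)) = 0*(-1*(-1/4)) = 0*(1/4) = 0)
1/(y(-233, -2) - 77302) = 1/(0 - 77302) = 1/(-77302) = -1/77302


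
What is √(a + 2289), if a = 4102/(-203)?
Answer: √1908055/29 ≈ 47.632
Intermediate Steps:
a = -586/29 (a = 4102*(-1/203) = -586/29 ≈ -20.207)
√(a + 2289) = √(-586/29 + 2289) = √(65795/29) = √1908055/29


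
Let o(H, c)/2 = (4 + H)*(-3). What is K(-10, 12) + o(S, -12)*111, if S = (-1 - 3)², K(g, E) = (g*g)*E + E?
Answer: -12108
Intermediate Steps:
K(g, E) = E + E*g² (K(g, E) = g²*E + E = E*g² + E = E + E*g²)
S = 16 (S = (-4)² = 16)
o(H, c) = -24 - 6*H (o(H, c) = 2*((4 + H)*(-3)) = 2*(-12 - 3*H) = -24 - 6*H)
K(-10, 12) + o(S, -12)*111 = 12*(1 + (-10)²) + (-24 - 6*16)*111 = 12*(1 + 100) + (-24 - 96)*111 = 12*101 - 120*111 = 1212 - 13320 = -12108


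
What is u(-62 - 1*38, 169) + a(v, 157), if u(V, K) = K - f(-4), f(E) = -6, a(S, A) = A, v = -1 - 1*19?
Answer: 332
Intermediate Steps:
v = -20 (v = -1 - 19 = -20)
u(V, K) = 6 + K (u(V, K) = K - 1*(-6) = K + 6 = 6 + K)
u(-62 - 1*38, 169) + a(v, 157) = (6 + 169) + 157 = 175 + 157 = 332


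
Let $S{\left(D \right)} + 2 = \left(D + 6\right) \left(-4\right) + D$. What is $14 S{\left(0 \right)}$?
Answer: $-364$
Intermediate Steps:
$S{\left(D \right)} = -26 - 3 D$ ($S{\left(D \right)} = -2 + \left(\left(D + 6\right) \left(-4\right) + D\right) = -2 + \left(\left(6 + D\right) \left(-4\right) + D\right) = -2 - \left(24 + 3 D\right) = -26 - 3 D$)
$14 S{\left(0 \right)} = 14 \left(-26 - 0\right) = 14 \left(-26 + 0\right) = 14 \left(-26\right) = -364$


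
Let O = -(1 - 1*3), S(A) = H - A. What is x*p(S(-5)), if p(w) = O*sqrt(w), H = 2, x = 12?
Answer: 24*sqrt(7) ≈ 63.498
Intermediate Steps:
S(A) = 2 - A
O = 2 (O = -(1 - 3) = -1*(-2) = 2)
p(w) = 2*sqrt(w)
x*p(S(-5)) = 12*(2*sqrt(2 - 1*(-5))) = 12*(2*sqrt(2 + 5)) = 12*(2*sqrt(7)) = 24*sqrt(7)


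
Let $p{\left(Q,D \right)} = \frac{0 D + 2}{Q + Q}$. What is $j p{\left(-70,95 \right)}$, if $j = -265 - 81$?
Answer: $\frac{173}{35} \approx 4.9429$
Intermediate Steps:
$p{\left(Q,D \right)} = \frac{1}{Q}$ ($p{\left(Q,D \right)} = \frac{0 + 2}{2 Q} = 2 \frac{1}{2 Q} = \frac{1}{Q}$)
$j = -346$
$j p{\left(-70,95 \right)} = - \frac{346}{-70} = \left(-346\right) \left(- \frac{1}{70}\right) = \frac{173}{35}$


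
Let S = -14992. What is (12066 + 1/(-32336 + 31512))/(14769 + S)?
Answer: -9942383/183752 ≈ -54.108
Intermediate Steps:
(12066 + 1/(-32336 + 31512))/(14769 + S) = (12066 + 1/(-32336 + 31512))/(14769 - 14992) = (12066 + 1/(-824))/(-223) = (12066 - 1/824)*(-1/223) = (9942383/824)*(-1/223) = -9942383/183752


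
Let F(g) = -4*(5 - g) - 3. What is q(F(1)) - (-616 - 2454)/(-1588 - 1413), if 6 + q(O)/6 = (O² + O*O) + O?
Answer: 12547112/3001 ≈ 4181.0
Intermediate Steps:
F(g) = -23 + 4*g (F(g) = (-20 + 4*g) - 3 = -23 + 4*g)
q(O) = -36 + 6*O + 12*O² (q(O) = -36 + 6*((O² + O*O) + O) = -36 + 6*((O² + O²) + O) = -36 + 6*(2*O² + O) = -36 + 6*(O + 2*O²) = -36 + (6*O + 12*O²) = -36 + 6*O + 12*O²)
q(F(1)) - (-616 - 2454)/(-1588 - 1413) = (-36 + 6*(-23 + 4*1) + 12*(-23 + 4*1)²) - (-616 - 2454)/(-1588 - 1413) = (-36 + 6*(-23 + 4) + 12*(-23 + 4)²) - (-3070)/(-3001) = (-36 + 6*(-19) + 12*(-19)²) - (-3070)*(-1)/3001 = (-36 - 114 + 12*361) - 1*3070/3001 = (-36 - 114 + 4332) - 3070/3001 = 4182 - 3070/3001 = 12547112/3001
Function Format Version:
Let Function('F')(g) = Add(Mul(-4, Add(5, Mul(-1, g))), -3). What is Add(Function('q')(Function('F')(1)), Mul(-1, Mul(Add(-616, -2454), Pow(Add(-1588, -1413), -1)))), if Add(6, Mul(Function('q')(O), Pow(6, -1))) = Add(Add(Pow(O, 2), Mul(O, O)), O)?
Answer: Rational(12547112, 3001) ≈ 4181.0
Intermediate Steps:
Function('F')(g) = Add(-23, Mul(4, g)) (Function('F')(g) = Add(Add(-20, Mul(4, g)), -3) = Add(-23, Mul(4, g)))
Function('q')(O) = Add(-36, Mul(6, O), Mul(12, Pow(O, 2))) (Function('q')(O) = Add(-36, Mul(6, Add(Add(Pow(O, 2), Mul(O, O)), O))) = Add(-36, Mul(6, Add(Add(Pow(O, 2), Pow(O, 2)), O))) = Add(-36, Mul(6, Add(Mul(2, Pow(O, 2)), O))) = Add(-36, Mul(6, Add(O, Mul(2, Pow(O, 2))))) = Add(-36, Add(Mul(6, O), Mul(12, Pow(O, 2)))) = Add(-36, Mul(6, O), Mul(12, Pow(O, 2))))
Add(Function('q')(Function('F')(1)), Mul(-1, Mul(Add(-616, -2454), Pow(Add(-1588, -1413), -1)))) = Add(Add(-36, Mul(6, Add(-23, Mul(4, 1))), Mul(12, Pow(Add(-23, Mul(4, 1)), 2))), Mul(-1, Mul(Add(-616, -2454), Pow(Add(-1588, -1413), -1)))) = Add(Add(-36, Mul(6, Add(-23, 4)), Mul(12, Pow(Add(-23, 4), 2))), Mul(-1, Mul(-3070, Pow(-3001, -1)))) = Add(Add(-36, Mul(6, -19), Mul(12, Pow(-19, 2))), Mul(-1, Mul(-3070, Rational(-1, 3001)))) = Add(Add(-36, -114, Mul(12, 361)), Mul(-1, Rational(3070, 3001))) = Add(Add(-36, -114, 4332), Rational(-3070, 3001)) = Add(4182, Rational(-3070, 3001)) = Rational(12547112, 3001)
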